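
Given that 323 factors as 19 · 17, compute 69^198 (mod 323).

1

Mod 19: 69 ≡ 12; since 18 | 198, by Fermat 12^198 ≡ 1 (mod 19).
Mod 17: 69 ≡ 1; by Fermat, exponent reduces to 198 mod 16 = 6; 1^6 ≡ 1 (mod 17).
Combine by CRT: x ≡ 1 (mod 19), x ≡ 1 (mod 17) ⇒ x ≡ 1 (mod 323).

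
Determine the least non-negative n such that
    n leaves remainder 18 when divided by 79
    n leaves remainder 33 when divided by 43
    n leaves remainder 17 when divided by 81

105641

The moduli are pairwise coprime; M = 79·43·81 = 275157.
M/79 = 3483; 3483 ≡ 7 (mod 79); 7·34 ≡ 1, so inverse 34.
M/43 = 6399; 6399 ≡ 35 (mod 43); 35·16 ≡ 1, so inverse 16.
M/81 = 3397; 3397 ≡ 76 (mod 81); 76·16 ≡ 1, so inverse 16.
n ≡ 18·3483·34 + 33·6399·16 + 17·3397·16 = 6434252.
6434252 mod 275157 = 105641.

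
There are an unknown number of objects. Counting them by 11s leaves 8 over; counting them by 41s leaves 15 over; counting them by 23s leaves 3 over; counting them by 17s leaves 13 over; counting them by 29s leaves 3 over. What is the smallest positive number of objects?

4905788

The moduli are pairwise coprime; M = 11·41·23·17·29 = 5113889.
M/11 = 464899; 464899 ≡ 6 (mod 11); 6·2 ≡ 1, so inverse 2.
M/41 = 124729; 124729 ≡ 7 (mod 41); 7·6 ≡ 1, so inverse 6.
M/23 = 222343; 222343 ≡ 2 (mod 23); 2·12 ≡ 1, so inverse 12.
M/17 = 300817; 300817 ≡ 2 (mod 17); 2·9 ≡ 1, so inverse 9.
M/29 = 176341; 176341 ≡ 21 (mod 29); 21·18 ≡ 1, so inverse 18.
N ≡ 8·464899·2 + 15·124729·6 + 3·222343·12 + 13·300817·9 + 3·176341·18 = 71386345.
71386345 mod 5113889 = 4905788.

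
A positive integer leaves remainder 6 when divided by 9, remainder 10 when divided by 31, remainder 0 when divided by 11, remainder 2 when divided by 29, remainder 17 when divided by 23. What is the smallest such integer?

From m ≡ 6 (mod 9) write m = 6 + 9t. Substituting into m ≡ 10 (mod 31) gives 9t ≡ 4 (mod 31), and since 9⁻¹ ≡ 7 (mod 31), t ≡ 28. Hence m ≡ 6 + 9·28 = 258 (mod 279).
From m ≡ 258 (mod 279) write m = 258 + 279t. Substituting into m ≡ 0 (mod 11) gives 279t ≡ 6 (mod 11), and since 4⁻¹ ≡ 3 (mod 11), t ≡ 7. Hence m ≡ 258 + 279·7 = 2211 (mod 3069).
From m ≡ 2211 (mod 3069) write m = 2211 + 3069t. Substituting into m ≡ 2 (mod 29) gives 3069t ≡ 24 (mod 29), and since 24⁻¹ ≡ 23 (mod 29), t ≡ 1. Hence m ≡ 2211 + 3069·1 = 5280 (mod 89001).
From m ≡ 5280 (mod 89001) write m = 5280 + 89001t. Substituting into m ≡ 17 (mod 23) gives 89001t ≡ 4 (mod 23), and since 14⁻¹ ≡ 5 (mod 23), t ≡ 20. Hence m ≡ 5280 + 89001·20 = 1785300 (mod 2047023).

1785300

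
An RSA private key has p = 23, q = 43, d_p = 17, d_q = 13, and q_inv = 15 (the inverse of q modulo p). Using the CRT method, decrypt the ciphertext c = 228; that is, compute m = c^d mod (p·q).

189

m₁ = c^(d_p) mod p: c ≡ 21 (mod 23), and 21^17 mod 23 = 5.
m₂ = c^(d_q) mod q: c ≡ 13 (mod 43), and 13^13 mod 43 = 17.
h = q_inv·(m₁ − m₂) mod p = 15·(5 − 17) mod 23 = 4.
m = m₂ + h·q = 17 + 4·43 = 189.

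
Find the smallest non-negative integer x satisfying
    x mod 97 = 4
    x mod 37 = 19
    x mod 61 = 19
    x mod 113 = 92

The moduli are pairwise coprime; N = 97·37·61·113 = 24738977.
N/97 = 255041; 255041 ≡ 28 (mod 97); 28·52 ≡ 1, so inverse 52.
N/37 = 668621; 668621 ≡ 31 (mod 37); 31·6 ≡ 1, so inverse 6.
N/61 = 405557; 405557 ≡ 29 (mod 61); 29·40 ≡ 1, so inverse 40.
N/113 = 218929; 218929 ≡ 48 (mod 113); 48·73 ≡ 1, so inverse 73.
x ≡ 4·255041·52 + 19·668621·6 + 19·405557·40 + 92·218929·73 = 1907821806.
1907821806 mod 24738977 = 2920577.

2920577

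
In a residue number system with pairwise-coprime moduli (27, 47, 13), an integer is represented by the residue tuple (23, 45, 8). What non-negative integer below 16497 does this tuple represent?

Combine the congruences pairwise.
From x ≡ 23 (mod 27) write x = 23 + 27t. Substituting into x ≡ 45 (mod 47) gives 27t ≡ 22 (mod 47), and since 27⁻¹ ≡ 7 (mod 47), t ≡ 13. Hence x ≡ 23 + 27·13 = 374 (mod 1269).
From x ≡ 374 (mod 1269) write x = 374 + 1269t. Substituting into x ≡ 8 (mod 13) gives 1269t ≡ 11 (mod 13), and since 8⁻¹ ≡ 5 (mod 13), t ≡ 3. Hence x ≡ 374 + 1269·3 = 4181 (mod 16497).

4181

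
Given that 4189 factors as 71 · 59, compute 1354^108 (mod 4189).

Mod 71: 1354 ≡ 5; by Fermat, exponent reduces to 108 mod 70 = 38; 5^38 ≡ 54 (mod 71).
Mod 59: 1354 ≡ 56; by Fermat, exponent reduces to 108 mod 58 = 50; 56^50 ≡ 5 (mod 59).
Combine by CRT: x ≡ 54 (mod 71), x ≡ 5 (mod 59) ⇒ x ≡ 3604 (mod 4189).

3604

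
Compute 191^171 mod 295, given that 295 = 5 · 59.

Mod 5: 191 ≡ 1; by Fermat, exponent reduces to 171 mod 4 = 3; 1^3 ≡ 1 (mod 5).
Mod 59: 191 ≡ 14; by Fermat, exponent reduces to 171 mod 58 = 55; 14^55 ≡ 2 (mod 59).
Combine by CRT: x ≡ 1 (mod 5), x ≡ 2 (mod 59) ⇒ x ≡ 61 (mod 295).

61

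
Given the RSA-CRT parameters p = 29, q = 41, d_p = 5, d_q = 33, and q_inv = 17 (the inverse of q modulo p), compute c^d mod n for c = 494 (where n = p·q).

m₁ = c^(d_p) mod p: c ≡ 1 (mod 29), and 1^5 mod 29 = 1.
m₂ = c^(d_q) mod q: c ≡ 2 (mod 41), and 2^33 mod 41 = 33.
h = q_inv·(m₁ − m₂) mod p = 17·(1 − 33) mod 29 = 7.
m = m₂ + h·q = 33 + 7·41 = 320.

320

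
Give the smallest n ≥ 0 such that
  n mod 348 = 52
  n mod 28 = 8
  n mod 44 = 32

gcd(348, 28) = 4 and 4 | (8 − 52), so the pair is consistent; merging gives n ≡ 400 (mod 2436), where 2436 = lcm(348, 28).
gcd(2436, 44) = 4 and 4 | (32 − 400), so the pair is consistent; merging gives n ≡ 24760 (mod 26796), where 26796 = lcm(2436, 44).
The solution is unique modulo lcm(348, 28, 44) = 26796.

24760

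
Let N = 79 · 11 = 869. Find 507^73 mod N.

Mod 79: 507 ≡ 33; 33^73 ≡ 61 (mod 79).
Mod 11: 507 ≡ 1; by Fermat, exponent reduces to 73 mod 10 = 3; 1^3 ≡ 1 (mod 11).
Combine by CRT: x ≡ 61 (mod 79), x ≡ 1 (mod 11) ⇒ x ≡ 298 (mod 869).

298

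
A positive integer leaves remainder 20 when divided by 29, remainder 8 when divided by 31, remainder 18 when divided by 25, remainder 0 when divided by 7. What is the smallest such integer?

90993

Combine the congruences pairwise.
From N ≡ 20 (mod 29) write N = 20 + 29t. Substituting into N ≡ 8 (mod 31) gives 29t ≡ 19 (mod 31), and since 29⁻¹ ≡ 15 (mod 31), t ≡ 6. Hence N ≡ 20 + 29·6 = 194 (mod 899).
From N ≡ 194 (mod 899) write N = 194 + 899t. Substituting into N ≡ 18 (mod 25) gives 899t ≡ 24 (mod 25), and since 24⁻¹ ≡ 24 (mod 25), t ≡ 1. Hence N ≡ 194 + 899·1 = 1093 (mod 22475).
From N ≡ 1093 (mod 22475) write N = 1093 + 22475t. Substituting into N ≡ 0 (mod 7) gives 22475t ≡ 6 (mod 7), and since 5⁻¹ ≡ 3 (mod 7), t ≡ 4. Hence N ≡ 1093 + 22475·4 = 90993 (mod 157325).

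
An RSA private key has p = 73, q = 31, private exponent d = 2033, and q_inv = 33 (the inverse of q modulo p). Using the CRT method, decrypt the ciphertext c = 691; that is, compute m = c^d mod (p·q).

617

d_p = d mod (p−1) = 2033 mod 72 = 17; d_q = d mod (q−1) = 23.
m₁ = c^(d_p) mod p: c ≡ 34 (mod 73), and 34^17 mod 73 = 33.
m₂ = c^(d_q) mod q: c ≡ 9 (mod 31), and 9^23 mod 31 = 28.
h = q_inv·(m₁ − m₂) mod p = 33·(33 − 28) mod 73 = 19.
m = m₂ + h·q = 28 + 19·31 = 617.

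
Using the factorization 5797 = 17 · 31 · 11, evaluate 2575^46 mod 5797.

Mod 17: 2575 ≡ 8; by Fermat, exponent reduces to 46 mod 16 = 14; 8^14 ≡ 4 (mod 17).
Mod 31: 2575 ≡ 2; by Fermat, exponent reduces to 46 mod 30 = 16; 2^16 ≡ 2 (mod 31).
Mod 11: 2575 ≡ 1; by Fermat, exponent reduces to 46 mod 10 = 6; 1^6 ≡ 1 (mod 11).
Combine by CRT: x ≡ 4 (mod 17), x ≡ 2 (mod 31), x ≡ 1 (mod 11) ⇒ x ≡ 1211 (mod 5797).

1211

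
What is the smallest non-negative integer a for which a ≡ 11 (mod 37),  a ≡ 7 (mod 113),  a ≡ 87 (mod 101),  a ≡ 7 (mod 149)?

From a ≡ 11 (mod 37) write a = 11 + 37t. Substituting into a ≡ 7 (mod 113) gives 37t ≡ 109 (mod 113), and since 37⁻¹ ≡ 55 (mod 113), t ≡ 6. Hence a ≡ 11 + 37·6 = 233 (mod 4181).
From a ≡ 233 (mod 4181) write a = 233 + 4181t. Substituting into a ≡ 87 (mod 101) gives 4181t ≡ 56 (mod 101), and since 40⁻¹ ≡ 48 (mod 101), t ≡ 62. Hence a ≡ 233 + 4181·62 = 259455 (mod 422281).
From a ≡ 259455 (mod 422281) write a = 259455 + 422281t. Substituting into a ≡ 7 (mod 149) gives 422281t ≡ 110 (mod 149), and since 15⁻¹ ≡ 10 (mod 149), t ≡ 57. Hence a ≡ 259455 + 422281·57 = 24329472 (mod 62919869).

24329472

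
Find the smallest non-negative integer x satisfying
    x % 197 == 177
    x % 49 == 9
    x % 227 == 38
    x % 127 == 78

83108370

The moduli are pairwise coprime; N = 197·49·227·127 = 278286337.
N/197 = 1412621; 1412621 ≡ 131 (mod 197); 131·194 ≡ 1, so inverse 194.
N/49 = 5679313; 5679313 ≡ 17 (mod 49); 17·26 ≡ 1, so inverse 26.
N/227 = 1225931; 1225931 ≡ 131 (mod 227); 131·26 ≡ 1, so inverse 26.
N/127 = 2191231; 2191231 ≡ 100 (mod 127); 100·47 ≡ 1, so inverse 47.
x ≡ 177·1412621·194 + 9·5679313·26 + 38·1225931·26 + 78·2191231·47 = 59079811814.
59079811814 mod 278286337 = 83108370.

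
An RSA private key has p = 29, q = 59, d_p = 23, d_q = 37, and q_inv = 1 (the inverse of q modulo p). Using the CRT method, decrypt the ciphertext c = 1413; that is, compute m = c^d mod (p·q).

m₁ = c^(d_p) mod p: c ≡ 21 (mod 29), and 21^23 mod 29 = 15.
m₂ = c^(d_q) mod q: c ≡ 56 (mod 59), and 56^37 mod 59 = 47.
h = q_inv·(m₁ − m₂) mod p = 1·(15 − 47) mod 29 = 26.
m = m₂ + h·q = 47 + 26·59 = 1581.

1581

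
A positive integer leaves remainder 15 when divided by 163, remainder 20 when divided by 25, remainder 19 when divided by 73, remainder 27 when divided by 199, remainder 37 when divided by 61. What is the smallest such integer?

The moduli are pairwise coprime; M = 163·25·73·199·61 = 3611049025.
M/163 = 22153675; 22153675 ≡ 19 (mod 163); 19·103 ≡ 1, so inverse 103.
M/25 = 144441961; 144441961 ≡ 11 (mod 25); 11·16 ≡ 1, so inverse 16.
M/73 = 49466425; 49466425 ≡ 19 (mod 73); 19·50 ≡ 1, so inverse 50.
M/199 = 18145975; 18145975 ≡ 160 (mod 199); 160·51 ≡ 1, so inverse 51.
M/61 = 59197525; 59197525 ≡ 14 (mod 61); 14·48 ≡ 1, so inverse 48.
n ≡ 15·22153675·103 + 20·144441961·16 + 19·49466425·50 + 27·18145975·51 + 37·59197525·48 = 257563771120.
257563771120 mod 3611049025 = 1179290345.

1179290345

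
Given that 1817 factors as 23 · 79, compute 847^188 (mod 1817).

763

Mod 23: 847 ≡ 19; by Fermat, exponent reduces to 188 mod 22 = 12; 19^12 ≡ 4 (mod 23).
Mod 79: 847 ≡ 57; by Fermat, exponent reduces to 188 mod 78 = 32; 57^32 ≡ 52 (mod 79).
Combine by CRT: x ≡ 4 (mod 23), x ≡ 52 (mod 79) ⇒ x ≡ 763 (mod 1817).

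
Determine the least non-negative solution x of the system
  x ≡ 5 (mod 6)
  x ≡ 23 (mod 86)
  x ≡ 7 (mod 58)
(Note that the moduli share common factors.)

Combine the congruences pairwise.
gcd(6, 86) = 2 and 2 | (23 − 5), so the pair is consistent; merging gives x ≡ 23 (mod 258), where 258 = lcm(6, 86).
gcd(258, 58) = 2 and 2 | (7 − 23), so the pair is consistent; merging gives x ≡ 3893 (mod 7482), where 7482 = lcm(258, 58).
The solution is unique modulo lcm(6, 86, 58) = 7482.

3893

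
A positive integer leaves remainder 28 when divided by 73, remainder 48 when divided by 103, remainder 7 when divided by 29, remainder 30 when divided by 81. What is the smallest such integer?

10065414

The moduli are pairwise coprime; N = 73·103·29·81 = 17662131.
N/73 = 241947; 241947 ≡ 25 (mod 73); 25·38 ≡ 1, so inverse 38.
N/103 = 171477; 171477 ≡ 85 (mod 103); 85·40 ≡ 1, so inverse 40.
N/29 = 609039; 609039 ≡ 10 (mod 29); 10·3 ≡ 1, so inverse 3.
N/81 = 218051; 218051 ≡ 80 (mod 81); 80·80 ≡ 1, so inverse 80.
x ≡ 28·241947·38 + 48·171477·40 + 7·609039·3 + 30·218051·80 = 1122779667.
1122779667 mod 17662131 = 10065414.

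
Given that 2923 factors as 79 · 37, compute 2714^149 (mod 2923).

Mod 79: 2714 ≡ 28; by Fermat, exponent reduces to 149 mod 78 = 71; 28^71 ≡ 70 (mod 79).
Mod 37: 2714 ≡ 13; by Fermat, exponent reduces to 149 mod 36 = 5; 13^5 ≡ 35 (mod 37).
Combine by CRT: x ≡ 70 (mod 79), x ≡ 35 (mod 37) ⇒ x ≡ 2440 (mod 2923).

2440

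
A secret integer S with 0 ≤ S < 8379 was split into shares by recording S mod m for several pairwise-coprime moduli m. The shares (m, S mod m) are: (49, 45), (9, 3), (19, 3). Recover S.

2397

From S ≡ 45 (mod 49) write S = 45 + 49t. Substituting into S ≡ 3 (mod 9) gives 49t ≡ 3 (mod 9), and since 4⁻¹ ≡ 7 (mod 9), t ≡ 3. Hence S ≡ 45 + 49·3 = 192 (mod 441).
From S ≡ 192 (mod 441) write S = 192 + 441t. Substituting into S ≡ 3 (mod 19) gives 441t ≡ 1 (mod 19), and since 4⁻¹ ≡ 5 (mod 19), t ≡ 5. Hence S ≡ 192 + 441·5 = 2397 (mod 8379).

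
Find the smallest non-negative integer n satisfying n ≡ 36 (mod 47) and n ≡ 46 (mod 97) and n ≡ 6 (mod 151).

376600

From n ≡ 36 (mod 47) write n = 36 + 47t. Substituting into n ≡ 46 (mod 97) gives 47t ≡ 10 (mod 97), and since 47⁻¹ ≡ 64 (mod 97), t ≡ 58. Hence n ≡ 36 + 47·58 = 2762 (mod 4559).
From n ≡ 2762 (mod 4559) write n = 2762 + 4559t. Substituting into n ≡ 6 (mod 151) gives 4559t ≡ 113 (mod 151), and since 29⁻¹ ≡ 125 (mod 151), t ≡ 82. Hence n ≡ 2762 + 4559·82 = 376600 (mod 688409).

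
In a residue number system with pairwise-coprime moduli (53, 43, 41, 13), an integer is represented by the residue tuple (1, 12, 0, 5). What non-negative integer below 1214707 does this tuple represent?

The moduli are pairwise coprime; N = 53·43·41·13 = 1214707.
N/53 = 22919; 22919 ≡ 23 (mod 53); 23·30 ≡ 1, so inverse 30.
N/43 = 28249; 28249 ≡ 41 (mod 43); 41·21 ≡ 1, so inverse 21.
N/41 = 29627; 29627 ≡ 25 (mod 41); 25·23 ≡ 1, so inverse 23.
N/13 = 93439; 93439 ≡ 8 (mod 13); 8·5 ≡ 1, so inverse 5.
x ≡ 1·22919·30 + 12·28249·21 + 0·29627·23 + 5·93439·5 = 10142293.
10142293 mod 1214707 = 424637.

424637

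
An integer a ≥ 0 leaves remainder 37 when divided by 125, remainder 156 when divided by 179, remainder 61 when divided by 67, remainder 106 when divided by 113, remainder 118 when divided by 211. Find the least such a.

From a ≡ 37 (mod 125) write a = 37 + 125t. Substituting into a ≡ 156 (mod 179) gives 125t ≡ 119 (mod 179), and since 125⁻¹ ≡ 116 (mod 179), t ≡ 21. Hence a ≡ 37 + 125·21 = 2662 (mod 22375).
From a ≡ 2662 (mod 22375) write a = 2662 + 22375t. Substituting into a ≡ 61 (mod 67) gives 22375t ≡ 12 (mod 67), and since 64⁻¹ ≡ 22 (mod 67), t ≡ 63. Hence a ≡ 2662 + 22375·63 = 1412287 (mod 1499125).
From a ≡ 1412287 (mod 1499125) write a = 1412287 + 1499125t. Substituting into a ≡ 106 (mod 113) gives 1499125t ≡ 93 (mod 113), and since 67⁻¹ ≡ 27 (mod 113), t ≡ 25. Hence a ≡ 1412287 + 1499125·25 = 38890412 (mod 169401125).
From a ≡ 38890412 (mod 169401125) write a = 38890412 + 169401125t. Substituting into a ≡ 118 (mod 211) gives 169401125t ≡ 171 (mod 211), and since 197⁻¹ ≡ 15 (mod 211), t ≡ 33. Hence a ≡ 38890412 + 169401125·33 = 5629127537 (mod 35743637375).

5629127537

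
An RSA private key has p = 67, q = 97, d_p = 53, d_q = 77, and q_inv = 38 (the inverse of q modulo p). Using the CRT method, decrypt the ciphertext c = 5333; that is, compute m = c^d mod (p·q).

226

m₁ = c^(d_p) mod p: c ≡ 40 (mod 67), and 40^53 mod 67 = 25.
m₂ = c^(d_q) mod q: c ≡ 95 (mod 97), and 95^77 mod 97 = 32.
h = q_inv·(m₁ − m₂) mod p = 38·(25 − 32) mod 67 = 2.
m = m₂ + h·q = 32 + 2·97 = 226.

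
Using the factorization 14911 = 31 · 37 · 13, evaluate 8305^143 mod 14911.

4205

Mod 31: 8305 ≡ 28; by Fermat, exponent reduces to 143 mod 30 = 23; 28^23 ≡ 20 (mod 31).
Mod 37: 8305 ≡ 17; by Fermat, exponent reduces to 143 mod 36 = 35; 17^35 ≡ 24 (mod 37).
Mod 13: 8305 ≡ 11; by Fermat, exponent reduces to 143 mod 12 = 11; 11^11 ≡ 6 (mod 13).
Combine by CRT: x ≡ 20 (mod 31), x ≡ 24 (mod 37), x ≡ 6 (mod 13) ⇒ x ≡ 4205 (mod 14911).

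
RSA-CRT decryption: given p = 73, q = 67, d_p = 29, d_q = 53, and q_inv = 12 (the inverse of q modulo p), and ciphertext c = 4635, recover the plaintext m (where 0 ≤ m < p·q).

3595

m₁ = c^(d_p) mod p: c ≡ 36 (mod 73), and 36^29 mod 73 = 18.
m₂ = c^(d_q) mod q: c ≡ 12 (mod 67), and 12^53 mod 67 = 44.
h = q_inv·(m₁ − m₂) mod p = 12·(18 − 44) mod 73 = 53.
m = m₂ + h·q = 44 + 53·67 = 3595.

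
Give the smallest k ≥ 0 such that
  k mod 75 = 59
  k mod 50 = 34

Combine the congruences pairwise.
gcd(75, 50) = 25 and 25 | (34 − 59), so the pair is consistent; merging gives k ≡ 134 (mod 150), where 150 = lcm(75, 50).
The solution is unique modulo lcm(75, 50) = 150.

134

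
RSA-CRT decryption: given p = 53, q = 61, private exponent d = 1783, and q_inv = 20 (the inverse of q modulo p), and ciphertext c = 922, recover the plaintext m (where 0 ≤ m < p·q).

d_p = d mod (p−1) = 1783 mod 52 = 15; d_q = d mod (q−1) = 43.
m₁ = c^(d_p) mod p: c ≡ 21 (mod 53), and 21^15 mod 53 = 20.
m₂ = c^(d_q) mod q: c ≡ 7 (mod 61), and 7^43 mod 61 = 6.
h = q_inv·(m₁ − m₂) mod p = 20·(20 − 6) mod 53 = 15.
m = m₂ + h·q = 6 + 15·61 = 921.

921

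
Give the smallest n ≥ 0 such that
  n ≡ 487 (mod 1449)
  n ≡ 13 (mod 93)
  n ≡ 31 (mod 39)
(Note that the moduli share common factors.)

97570

gcd(1449, 93) = 3 and 3 | (13 − 487), so the pair is consistent; merging gives n ≡ 7732 (mod 44919), where 44919 = lcm(1449, 93).
gcd(44919, 39) = 3 and 3 | (31 − 7732), so the pair is consistent; merging gives n ≡ 97570 (mod 583947), where 583947 = lcm(44919, 39).
The solution is unique modulo lcm(1449, 93, 39) = 583947.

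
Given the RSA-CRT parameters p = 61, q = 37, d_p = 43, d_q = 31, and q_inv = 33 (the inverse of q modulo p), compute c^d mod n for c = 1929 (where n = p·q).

m₁ = c^(d_p) mod p: c ≡ 38 (mod 61), and 38^43 mod 61 = 33.
m₂ = c^(d_q) mod q: c ≡ 5 (mod 37), and 5^31 mod 37 = 24.
h = q_inv·(m₁ − m₂) mod p = 33·(33 − 24) mod 61 = 53.
m = m₂ + h·q = 24 + 53·37 = 1985.

1985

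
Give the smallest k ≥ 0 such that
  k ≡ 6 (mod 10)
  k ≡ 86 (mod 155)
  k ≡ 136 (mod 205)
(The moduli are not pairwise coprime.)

gcd(10, 155) = 5 and 5 | (86 − 6), so the pair is consistent; merging gives k ≡ 86 (mod 310), where 310 = lcm(10, 155).
gcd(310, 205) = 5 and 5 | (136 − 86), so the pair is consistent; merging gives k ≡ 6286 (mod 12710), where 12710 = lcm(310, 205).
The solution is unique modulo lcm(10, 155, 205) = 12710.

6286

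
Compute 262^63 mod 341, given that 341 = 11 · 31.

47

Mod 11: 262 ≡ 9; by Fermat, exponent reduces to 63 mod 10 = 3; 9^3 ≡ 3 (mod 11).
Mod 31: 262 ≡ 14; by Fermat, exponent reduces to 63 mod 30 = 3; 14^3 ≡ 16 (mod 31).
Combine by CRT: x ≡ 3 (mod 11), x ≡ 16 (mod 31) ⇒ x ≡ 47 (mod 341).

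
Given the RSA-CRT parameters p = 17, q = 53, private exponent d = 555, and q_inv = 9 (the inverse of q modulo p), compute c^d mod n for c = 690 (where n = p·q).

54

d_p = d mod (p−1) = 555 mod 16 = 11; d_q = d mod (q−1) = 35.
m₁ = c^(d_p) mod p: c ≡ 10 (mod 17), and 10^11 mod 17 = 3.
m₂ = c^(d_q) mod q: c ≡ 1 (mod 53), and 1^35 mod 53 = 1.
h = q_inv·(m₁ − m₂) mod p = 9·(3 − 1) mod 17 = 1.
m = m₂ + h·q = 1 + 1·53 = 54.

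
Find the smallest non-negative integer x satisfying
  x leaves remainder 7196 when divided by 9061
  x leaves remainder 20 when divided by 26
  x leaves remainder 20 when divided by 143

gcd(9061, 26) = 13 and 13 | (20 − 7196), so the pair is consistent; merging gives x ≡ 7196 (mod 18122), where 18122 = lcm(9061, 26).
gcd(18122, 143) = 13 and 13 | (20 − 7196), so the pair is consistent; merging gives x ≡ 152172 (mod 199342), where 199342 = lcm(18122, 143).
The solution is unique modulo lcm(9061, 26, 143) = 199342.

152172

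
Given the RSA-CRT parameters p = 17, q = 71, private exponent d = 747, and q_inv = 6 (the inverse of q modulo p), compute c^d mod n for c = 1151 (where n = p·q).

363

d_p = d mod (p−1) = 747 mod 16 = 11; d_q = d mod (q−1) = 47.
m₁ = c^(d_p) mod p: c ≡ 12 (mod 17), and 12^11 mod 17 = 6.
m₂ = c^(d_q) mod q: c ≡ 15 (mod 71), and 15^47 mod 71 = 8.
h = q_inv·(m₁ − m₂) mod p = 6·(6 − 8) mod 17 = 5.
m = m₂ + h·q = 8 + 5·71 = 363.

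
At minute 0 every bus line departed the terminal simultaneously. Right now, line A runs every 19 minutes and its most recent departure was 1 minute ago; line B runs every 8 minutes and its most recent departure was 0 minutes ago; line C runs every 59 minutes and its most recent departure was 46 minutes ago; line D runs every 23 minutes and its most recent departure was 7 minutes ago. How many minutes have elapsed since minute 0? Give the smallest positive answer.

9368

From t ≡ 1 (mod 19) write t = 1 + 19s. Substituting into t ≡ 0 (mod 8) gives 19s ≡ 7 (mod 8), and since 3⁻¹ ≡ 3 (mod 8), s ≡ 5. Hence t ≡ 1 + 19·5 = 96 (mod 152).
From t ≡ 96 (mod 152) write t = 96 + 152s. Substituting into t ≡ 46 (mod 59) gives 152s ≡ 9 (mod 59), and since 34⁻¹ ≡ 33 (mod 59), s ≡ 2. Hence t ≡ 96 + 152·2 = 400 (mod 8968).
From t ≡ 400 (mod 8968) write t = 400 + 8968s. Substituting into t ≡ 7 (mod 23) gives 8968s ≡ 21 (mod 23), and since 21⁻¹ ≡ 11 (mod 23), s ≡ 1. Hence t ≡ 400 + 8968·1 = 9368 (mod 206264).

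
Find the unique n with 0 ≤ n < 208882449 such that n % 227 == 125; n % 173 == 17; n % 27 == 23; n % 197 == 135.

179114702

The moduli are pairwise coprime; M = 227·173·27·197 = 208882449.
M/227 = 920187; 920187 ≡ 156 (mod 227); 156·211 ≡ 1, so inverse 211.
M/173 = 1207413; 1207413 ≡ 46 (mod 173); 46·79 ≡ 1, so inverse 79.
M/27 = 7736387; 7736387 ≡ 23 (mod 27); 23·20 ≡ 1, so inverse 20.
M/197 = 1060317; 1060317 ≡ 63 (mod 197); 63·172 ≡ 1, so inverse 172.
n ≡ 125·920187·211 + 17·1207413·79 + 23·7736387·20 + 135·1060317·172 = 54070786544.
54070786544 mod 208882449 = 179114702.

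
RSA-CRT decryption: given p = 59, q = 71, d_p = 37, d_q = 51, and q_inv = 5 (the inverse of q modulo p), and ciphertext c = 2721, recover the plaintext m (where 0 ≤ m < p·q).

m₁ = c^(d_p) mod p: c ≡ 7 (mod 59), and 7^37 mod 59 = 29.
m₂ = c^(d_q) mod q: c ≡ 23 (mod 71), and 23^51 mod 71 = 39.
h = q_inv·(m₁ − m₂) mod p = 5·(29 − 39) mod 59 = 9.
m = m₂ + h·q = 39 + 9·71 = 678.

678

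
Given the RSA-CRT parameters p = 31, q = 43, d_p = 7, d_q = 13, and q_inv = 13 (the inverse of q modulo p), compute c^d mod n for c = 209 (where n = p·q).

m₁ = c^(d_p) mod p: c ≡ 23 (mod 31), and 23^7 mod 31 = 29.
m₂ = c^(d_q) mod q: c ≡ 37 (mod 43), and 37^13 mod 43 = 37.
h = q_inv·(m₁ − m₂) mod p = 13·(29 − 37) mod 31 = 20.
m = m₂ + h·q = 37 + 20·43 = 897.

897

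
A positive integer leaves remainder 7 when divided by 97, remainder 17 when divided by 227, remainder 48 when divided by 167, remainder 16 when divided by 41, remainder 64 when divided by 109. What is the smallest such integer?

The moduli are pairwise coprime; N = 97·227·167·41·109 = 16433286137.
N/97 = 169415321; 169415321 ≡ 68 (mod 97); 68·10 ≡ 1, so inverse 10.
N/227 = 72393331; 72393331 ≡ 80 (mod 227); 80·105 ≡ 1, so inverse 105.
N/167 = 98402911; 98402911 ≡ 165 (mod 167); 165·83 ≡ 1, so inverse 83.
N/41 = 400811857; 400811857 ≡ 39 (mod 41); 39·20 ≡ 1, so inverse 20.
N/109 = 150764093; 150764093 ≡ 89 (mod 109); 89·49 ≡ 1, so inverse 49.
k ≡ 7·169415321·10 + 17·72393331·105 + 48·98402911·83 + 16·400811857·20 + 64·150764093·49 = 1134174355617.
1134174355617 mod 16433286137 = 277612164.

277612164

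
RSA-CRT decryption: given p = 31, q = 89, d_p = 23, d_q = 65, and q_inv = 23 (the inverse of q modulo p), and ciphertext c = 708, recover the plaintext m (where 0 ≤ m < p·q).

378

m₁ = c^(d_p) mod p: c ≡ 26 (mod 31), and 26^23 mod 31 = 6.
m₂ = c^(d_q) mod q: c ≡ 85 (mod 89), and 85^65 mod 89 = 22.
h = q_inv·(m₁ − m₂) mod p = 23·(6 − 22) mod 31 = 4.
m = m₂ + h·q = 22 + 4·89 = 378.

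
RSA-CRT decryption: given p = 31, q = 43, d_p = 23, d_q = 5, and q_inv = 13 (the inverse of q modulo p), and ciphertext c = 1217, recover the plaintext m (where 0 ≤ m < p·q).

m₁ = c^(d_p) mod p: c ≡ 8 (mod 31), and 8^23 mod 31 = 16.
m₂ = c^(d_q) mod q: c ≡ 13 (mod 43), and 13^5 mod 43 = 31.
h = q_inv·(m₁ − m₂) mod p = 13·(16 − 31) mod 31 = 22.
m = m₂ + h·q = 31 + 22·43 = 977.

977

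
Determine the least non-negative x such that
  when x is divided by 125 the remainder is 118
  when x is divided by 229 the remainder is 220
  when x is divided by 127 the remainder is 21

The moduli are pairwise coprime; N = 125·229·127 = 3635375.
N/125 = 29083; 29083 ≡ 83 (mod 125); 83·122 ≡ 1, so inverse 122.
N/229 = 15875; 15875 ≡ 74 (mod 229); 74·65 ≡ 1, so inverse 65.
N/127 = 28625; 28625 ≡ 50 (mod 127); 50·94 ≡ 1, so inverse 94.
x ≡ 118·29083·122 + 220·15875·65 + 21·28625·94 = 702197118.
702197118 mod 3635375 = 569743.

569743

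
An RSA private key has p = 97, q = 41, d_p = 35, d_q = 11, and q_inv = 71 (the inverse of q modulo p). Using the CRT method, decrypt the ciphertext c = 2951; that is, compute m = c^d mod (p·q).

1106

m₁ = c^(d_p) mod p: c ≡ 41 (mod 97), and 41^35 mod 97 = 39.
m₂ = c^(d_q) mod q: c ≡ 40 (mod 41), and 40^11 mod 41 = 40.
h = q_inv·(m₁ − m₂) mod p = 71·(39 − 40) mod 97 = 26.
m = m₂ + h·q = 40 + 26·41 = 1106.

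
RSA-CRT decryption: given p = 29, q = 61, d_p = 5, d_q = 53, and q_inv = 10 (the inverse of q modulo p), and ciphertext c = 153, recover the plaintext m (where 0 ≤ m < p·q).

m₁ = c^(d_p) mod p: c ≡ 8 (mod 29), and 8^5 mod 29 = 27.
m₂ = c^(d_q) mod q: c ≡ 31 (mod 61), and 31^53 mod 61 = 6.
h = q_inv·(m₁ − m₂) mod p = 10·(27 − 6) mod 29 = 7.
m = m₂ + h·q = 6 + 7·61 = 433.

433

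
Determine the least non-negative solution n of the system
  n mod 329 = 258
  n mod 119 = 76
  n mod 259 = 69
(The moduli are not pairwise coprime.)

Combine the congruences pairwise.
gcd(329, 119) = 7 and 7 | (76 − 258), so the pair is consistent; merging gives n ≡ 5193 (mod 5593), where 5593 = lcm(329, 119).
gcd(5593, 259) = 7 and 7 | (69 − 5193), so the pair is consistent; merging gives n ≡ 195355 (mod 206941), where 206941 = lcm(5593, 259).
The solution is unique modulo lcm(329, 119, 259) = 206941.

195355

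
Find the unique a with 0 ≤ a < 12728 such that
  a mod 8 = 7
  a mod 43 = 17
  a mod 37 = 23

8015

The moduli are pairwise coprime; N = 8·43·37 = 12728.
N/8 = 1591; 1591 ≡ 7 (mod 8); 7·7 ≡ 1, so inverse 7.
N/43 = 296; 296 ≡ 38 (mod 43); 38·17 ≡ 1, so inverse 17.
N/37 = 344; 344 ≡ 11 (mod 37); 11·27 ≡ 1, so inverse 27.
a ≡ 7·1591·7 + 17·296·17 + 23·344·27 = 377127.
377127 mod 12728 = 8015.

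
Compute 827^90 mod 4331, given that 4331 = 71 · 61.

Mod 71: 827 ≡ 46; by Fermat, exponent reduces to 90 mod 70 = 20; 46^20 ≡ 1 (mod 71).
Mod 61: 827 ≡ 34; by Fermat, exponent reduces to 90 mod 60 = 30; 34^30 ≡ 1 (mod 61).
Combine by CRT: x ≡ 1 (mod 71), x ≡ 1 (mod 61) ⇒ x ≡ 1 (mod 4331).

1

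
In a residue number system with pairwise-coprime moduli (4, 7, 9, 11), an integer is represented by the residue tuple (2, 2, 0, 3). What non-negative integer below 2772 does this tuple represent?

2214

The moduli are pairwise coprime; N = 4·7·9·11 = 2772.
N/4 = 693; 693 ≡ 1 (mod 4), inverse 1.
N/7 = 396; 396 ≡ 4 (mod 7); 4·2 ≡ 1, so inverse 2.
N/9 = 308; 308 ≡ 2 (mod 9); 2·5 ≡ 1, so inverse 5.
N/11 = 252; 252 ≡ 10 (mod 11); 10·10 ≡ 1, so inverse 10.
x ≡ 2·693·1 + 2·396·2 + 0·308·5 + 3·252·10 = 10530.
10530 mod 2772 = 2214.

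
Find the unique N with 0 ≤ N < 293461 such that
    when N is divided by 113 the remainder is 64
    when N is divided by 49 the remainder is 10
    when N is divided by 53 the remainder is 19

The moduli are pairwise coprime; M = 113·49·53 = 293461.
M/113 = 2597; 2597 ≡ 111 (mod 113); 111·56 ≡ 1, so inverse 56.
M/49 = 5989; 5989 ≡ 11 (mod 49); 11·9 ≡ 1, so inverse 9.
M/53 = 5537; 5537 ≡ 25 (mod 53); 25·17 ≡ 1, so inverse 17.
N ≡ 64·2597·56 + 10·5989·9 + 19·5537·17 = 11635109.
11635109 mod 293461 = 190130.

190130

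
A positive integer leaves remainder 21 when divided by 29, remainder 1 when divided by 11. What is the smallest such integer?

166

From x ≡ 21 (mod 29) write x = 21 + 29t. Substituting into x ≡ 1 (mod 11) gives 29t ≡ 2 (mod 11), and since 7⁻¹ ≡ 8 (mod 11), t ≡ 5. Hence x ≡ 21 + 29·5 = 166 (mod 319).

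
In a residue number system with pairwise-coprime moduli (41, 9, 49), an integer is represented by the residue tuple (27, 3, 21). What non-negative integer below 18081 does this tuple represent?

The moduli are pairwise coprime; N = 41·9·49 = 18081.
N/41 = 441; 441 ≡ 31 (mod 41); 31·4 ≡ 1, so inverse 4.
N/9 = 2009; 2009 ≡ 2 (mod 9); 2·5 ≡ 1, so inverse 5.
N/49 = 369; 369 ≡ 26 (mod 49); 26·17 ≡ 1, so inverse 17.
x ≡ 27·441·4 + 3·2009·5 + 21·369·17 = 209496.
209496 mod 18081 = 10605.

10605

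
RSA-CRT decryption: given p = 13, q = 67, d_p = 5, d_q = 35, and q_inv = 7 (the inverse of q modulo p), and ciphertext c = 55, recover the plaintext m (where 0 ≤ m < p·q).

m₁ = c^(d_p) mod p: c ≡ 3 (mod 13), and 3^5 mod 13 = 9.
m₂ = c^(d_q) mod q: c ≡ 55 (mod 67), and 55^35 mod 67 = 10.
h = q_inv·(m₁ − m₂) mod p = 7·(9 − 10) mod 13 = 6.
m = m₂ + h·q = 10 + 6·67 = 412.

412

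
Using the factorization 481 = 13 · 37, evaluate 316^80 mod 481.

107

Mod 13: 316 ≡ 4; by Fermat, exponent reduces to 80 mod 12 = 8; 4^8 ≡ 3 (mod 13).
Mod 37: 316 ≡ 20; by Fermat, exponent reduces to 80 mod 36 = 8; 20^8 ≡ 33 (mod 37).
Combine by CRT: x ≡ 3 (mod 13), x ≡ 33 (mod 37) ⇒ x ≡ 107 (mod 481).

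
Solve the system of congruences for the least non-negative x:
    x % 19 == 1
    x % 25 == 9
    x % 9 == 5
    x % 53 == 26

The moduli are pairwise coprime; N = 19·25·9·53 = 226575.
N/19 = 11925; 11925 ≡ 12 (mod 19); 12·8 ≡ 1, so inverse 8.
N/25 = 9063; 9063 ≡ 13 (mod 25); 13·2 ≡ 1, so inverse 2.
N/9 = 25175; 25175 ≡ 2 (mod 9); 2·5 ≡ 1, so inverse 5.
N/53 = 4275; 4275 ≡ 35 (mod 53); 35·50 ≡ 1, so inverse 50.
x ≡ 1·11925·8 + 9·9063·2 + 5·25175·5 + 26·4275·50 = 6445409.
6445409 mod 226575 = 101309.

101309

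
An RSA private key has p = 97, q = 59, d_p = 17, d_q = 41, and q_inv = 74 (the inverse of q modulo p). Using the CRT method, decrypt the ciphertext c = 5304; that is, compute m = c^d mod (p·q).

2765

m₁ = c^(d_p) mod p: c ≡ 66 (mod 97), and 66^17 mod 97 = 49.
m₂ = c^(d_q) mod q: c ≡ 53 (mod 59), and 53^41 mod 59 = 51.
h = q_inv·(m₁ − m₂) mod p = 74·(49 − 51) mod 97 = 46.
m = m₂ + h·q = 51 + 46·59 = 2765.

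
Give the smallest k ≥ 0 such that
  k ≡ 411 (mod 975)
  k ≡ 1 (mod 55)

9186

Combine the congruences pairwise.
gcd(975, 55) = 5 and 5 | (1 − 411), so the pair is consistent; merging gives k ≡ 9186 (mod 10725), where 10725 = lcm(975, 55).
The solution is unique modulo lcm(975, 55) = 10725.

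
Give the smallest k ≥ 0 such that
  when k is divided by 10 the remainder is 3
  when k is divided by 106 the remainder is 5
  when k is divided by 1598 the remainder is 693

32653

Combine the congruences pairwise.
gcd(10, 106) = 2 and 2 | (5 − 3), so the pair is consistent; merging gives k ≡ 323 (mod 530), where 530 = lcm(10, 106).
gcd(530, 1598) = 2 and 2 | (693 − 323), so the pair is consistent; merging gives k ≡ 32653 (mod 423470), where 423470 = lcm(530, 1598).
The solution is unique modulo lcm(10, 106, 1598) = 423470.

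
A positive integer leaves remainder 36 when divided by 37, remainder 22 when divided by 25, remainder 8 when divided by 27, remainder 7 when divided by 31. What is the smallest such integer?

Combine the congruences pairwise.
From m ≡ 36 (mod 37) write m = 36 + 37t. Substituting into m ≡ 22 (mod 25) gives 37t ≡ 11 (mod 25), and since 12⁻¹ ≡ 23 (mod 25), t ≡ 3. Hence m ≡ 36 + 37·3 = 147 (mod 925).
From m ≡ 147 (mod 925) write m = 147 + 925t. Substituting into m ≡ 8 (mod 27) gives 925t ≡ 23 (mod 27), and since 7⁻¹ ≡ 4 (mod 27), t ≡ 11. Hence m ≡ 147 + 925·11 = 10322 (mod 24975).
From m ≡ 10322 (mod 24975) write m = 10322 + 24975t. Substituting into m ≡ 7 (mod 31) gives 24975t ≡ 8 (mod 31), and since 20⁻¹ ≡ 14 (mod 31), t ≡ 19. Hence m ≡ 10322 + 24975·19 = 484847 (mod 774225).

484847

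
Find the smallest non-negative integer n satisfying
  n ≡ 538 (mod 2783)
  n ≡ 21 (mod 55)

3321

gcd(2783, 55) = 11 and 11 | (21 − 538), so the pair is consistent; merging gives n ≡ 3321 (mod 13915), where 13915 = lcm(2783, 55).
The solution is unique modulo lcm(2783, 55) = 13915.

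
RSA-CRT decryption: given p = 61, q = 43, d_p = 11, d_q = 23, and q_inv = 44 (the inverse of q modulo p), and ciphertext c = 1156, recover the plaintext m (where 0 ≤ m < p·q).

m₁ = c^(d_p) mod p: c ≡ 58 (mod 61), and 58^11 mod 61 = 58.
m₂ = c^(d_q) mod q: c ≡ 38 (mod 43), and 38^23 mod 43 = 25.
h = q_inv·(m₁ − m₂) mod p = 44·(58 − 25) mod 61 = 49.
m = m₂ + h·q = 25 + 49·43 = 2132.

2132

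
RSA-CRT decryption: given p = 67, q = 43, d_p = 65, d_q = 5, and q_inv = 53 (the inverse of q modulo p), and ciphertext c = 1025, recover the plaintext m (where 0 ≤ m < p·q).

m₁ = c^(d_p) mod p: c ≡ 20 (mod 67), and 20^65 mod 67 = 57.
m₂ = c^(d_q) mod q: c ≡ 36 (mod 43), and 36^5 mod 43 = 6.
h = q_inv·(m₁ − m₂) mod p = 53·(57 − 6) mod 67 = 23.
m = m₂ + h·q = 6 + 23·43 = 995.

995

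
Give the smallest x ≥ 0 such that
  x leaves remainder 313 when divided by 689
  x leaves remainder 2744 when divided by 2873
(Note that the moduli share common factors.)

Combine the congruences pairwise.
gcd(689, 2873) = 13 and 13 | (2744 − 313), so the pair is consistent; merging gives x ≡ 129156 (mod 152269), where 152269 = lcm(689, 2873).
The solution is unique modulo lcm(689, 2873) = 152269.

129156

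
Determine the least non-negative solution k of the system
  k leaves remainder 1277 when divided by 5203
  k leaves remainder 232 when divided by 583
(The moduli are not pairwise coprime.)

193788

gcd(5203, 583) = 11 and 11 | (232 − 1277), so the pair is consistent; merging gives k ≡ 193788 (mod 275759), where 275759 = lcm(5203, 583).
The solution is unique modulo lcm(5203, 583) = 275759.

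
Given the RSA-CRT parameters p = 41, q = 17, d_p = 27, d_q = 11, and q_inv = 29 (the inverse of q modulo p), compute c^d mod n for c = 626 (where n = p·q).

m₁ = c^(d_p) mod p: c ≡ 11 (mod 41), and 11^27 mod 41 = 6.
m₂ = c^(d_q) mod q: c ≡ 14 (mod 17), and 14^11 mod 17 = 10.
h = q_inv·(m₁ − m₂) mod p = 29·(6 − 10) mod 41 = 7.
m = m₂ + h·q = 10 + 7·17 = 129.

129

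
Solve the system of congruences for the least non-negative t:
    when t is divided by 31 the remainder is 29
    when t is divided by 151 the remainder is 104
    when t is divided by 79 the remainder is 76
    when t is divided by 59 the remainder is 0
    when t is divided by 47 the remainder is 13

301935627

From t ≡ 29 (mod 31) write t = 29 + 31s. Substituting into t ≡ 104 (mod 151) gives 31s ≡ 75 (mod 151), and since 31⁻¹ ≡ 39 (mod 151), s ≡ 56. Hence t ≡ 29 + 31·56 = 1765 (mod 4681).
From t ≡ 1765 (mod 4681) write t = 1765 + 4681s. Substituting into t ≡ 76 (mod 79) gives 4681s ≡ 49 (mod 79), and since 20⁻¹ ≡ 4 (mod 79), s ≡ 38. Hence t ≡ 1765 + 4681·38 = 179643 (mod 369799).
From t ≡ 179643 (mod 369799) write t = 179643 + 369799s. Substituting into t ≡ 0 (mod 59) gives 369799s ≡ 12 (mod 59), and since 46⁻¹ ≡ 9 (mod 59), s ≡ 49. Hence t ≡ 179643 + 369799·49 = 18299794 (mod 21818141).
From t ≡ 18299794 (mod 21818141) write t = 18299794 + 21818141s. Substituting into t ≡ 13 (mod 47) gives 21818141s ≡ 45 (mod 47), and since 36⁻¹ ≡ 17 (mod 47), s ≡ 13. Hence t ≡ 18299794 + 21818141·13 = 301935627 (mod 1025452627).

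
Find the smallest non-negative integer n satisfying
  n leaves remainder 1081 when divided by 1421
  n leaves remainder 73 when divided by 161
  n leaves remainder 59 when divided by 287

Combine the congruences pairwise.
gcd(1421, 161) = 7 and 7 | (73 − 1081), so the pair is consistent; merging gives n ≡ 19554 (mod 32683), where 32683 = lcm(1421, 161).
gcd(32683, 287) = 7 and 7 | (59 − 19554), so the pair is consistent; merging gives n ≡ 803946 (mod 1340003), where 1340003 = lcm(32683, 287).
The solution is unique modulo lcm(1421, 161, 287) = 1340003.

803946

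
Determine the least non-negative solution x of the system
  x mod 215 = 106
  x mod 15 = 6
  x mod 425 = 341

gcd(215, 15) = 5 and 5 | (6 − 106), so the pair is consistent; merging gives x ≡ 321 (mod 645), where 645 = lcm(215, 15).
gcd(645, 425) = 5 and 5 | (341 − 321), so the pair is consistent; merging gives x ≡ 20316 (mod 54825), where 54825 = lcm(645, 425).
The solution is unique modulo lcm(215, 15, 425) = 54825.

20316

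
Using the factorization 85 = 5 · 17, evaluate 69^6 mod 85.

Mod 5: 69 ≡ 4; by Fermat, exponent reduces to 6 mod 4 = 2; 4^2 ≡ 1 (mod 5).
Mod 17: 69 ≡ 1; 1^6 ≡ 1 (mod 17).
Combine by CRT: x ≡ 1 (mod 5), x ≡ 1 (mod 17) ⇒ x ≡ 1 (mod 85).

1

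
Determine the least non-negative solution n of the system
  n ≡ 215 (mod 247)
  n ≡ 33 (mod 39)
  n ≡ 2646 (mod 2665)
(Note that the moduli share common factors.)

114576

gcd(247, 39) = 13 and 13 | (33 − 215), so the pair is consistent; merging gives n ≡ 462 (mod 741), where 741 = lcm(247, 39).
gcd(741, 2665) = 13 and 13 | (2646 − 462), so the pair is consistent; merging gives n ≡ 114576 (mod 151905), where 151905 = lcm(741, 2665).
The solution is unique modulo lcm(247, 39, 2665) = 151905.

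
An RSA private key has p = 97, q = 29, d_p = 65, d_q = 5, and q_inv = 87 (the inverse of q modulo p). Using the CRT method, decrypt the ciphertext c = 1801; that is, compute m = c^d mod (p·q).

1316

m₁ = c^(d_p) mod p: c ≡ 55 (mod 97), and 55^65 mod 97 = 55.
m₂ = c^(d_q) mod q: c ≡ 3 (mod 29), and 3^5 mod 29 = 11.
h = q_inv·(m₁ − m₂) mod p = 87·(55 − 11) mod 97 = 45.
m = m₂ + h·q = 11 + 45·29 = 1316.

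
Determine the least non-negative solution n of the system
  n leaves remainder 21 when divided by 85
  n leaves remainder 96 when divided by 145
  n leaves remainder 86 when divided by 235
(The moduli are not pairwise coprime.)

gcd(85, 145) = 5 and 5 | (96 − 21), so the pair is consistent; merging gives n ≡ 531 (mod 2465), where 2465 = lcm(85, 145).
gcd(2465, 235) = 5 and 5 | (86 − 531), so the pair is consistent; merging gives n ≡ 91736 (mod 115855), where 115855 = lcm(2465, 235).
The solution is unique modulo lcm(85, 145, 235) = 115855.

91736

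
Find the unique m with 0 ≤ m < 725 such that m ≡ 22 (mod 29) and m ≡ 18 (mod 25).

718

Combine the congruences pairwise.
From m ≡ 22 (mod 29) write m = 22 + 29t. Substituting into m ≡ 18 (mod 25) gives 29t ≡ 21 (mod 25), and since 4⁻¹ ≡ 19 (mod 25), t ≡ 24. Hence m ≡ 22 + 29·24 = 718 (mod 725).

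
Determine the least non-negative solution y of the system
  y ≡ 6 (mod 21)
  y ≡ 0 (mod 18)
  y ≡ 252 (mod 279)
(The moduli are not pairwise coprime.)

Combine the congruences pairwise.
gcd(21, 18) = 3 and 3 | (0 − 6), so the pair is consistent; merging gives y ≡ 90 (mod 126), where 126 = lcm(21, 18).
gcd(126, 279) = 9 and 9 | (252 − 90), so the pair is consistent; merging gives y ≡ 2484 (mod 3906), where 3906 = lcm(126, 279).
The solution is unique modulo lcm(21, 18, 279) = 3906.

2484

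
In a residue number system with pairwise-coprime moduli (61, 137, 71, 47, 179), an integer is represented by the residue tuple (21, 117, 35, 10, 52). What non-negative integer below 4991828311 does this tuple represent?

4103615506

From x ≡ 21 (mod 61) write x = 21 + 61t. Substituting into x ≡ 117 (mod 137) gives 61t ≡ 96 (mod 137), and since 61⁻¹ ≡ 9 (mod 137), t ≡ 42. Hence x ≡ 21 + 61·42 = 2583 (mod 8357).
From x ≡ 2583 (mod 8357) write x = 2583 + 8357t. Substituting into x ≡ 35 (mod 71) gives 8357t ≡ 8 (mod 71), and since 50⁻¹ ≡ 27 (mod 71), t ≡ 3. Hence x ≡ 2583 + 8357·3 = 27654 (mod 593347).
From x ≡ 27654 (mod 593347) write x = 27654 + 593347t. Substituting into x ≡ 10 (mod 47) gives 593347t ≡ 39 (mod 47), and since 19⁻¹ ≡ 5 (mod 47), t ≡ 7. Hence x ≡ 27654 + 593347·7 = 4181083 (mod 27887309).
From x ≡ 4181083 (mod 27887309) write x = 4181083 + 27887309t. Substituting into x ≡ 52 (mod 179) gives 27887309t ≡ 51 (mod 179), and since 4⁻¹ ≡ 45 (mod 179), t ≡ 147. Hence x ≡ 4181083 + 27887309·147 = 4103615506 (mod 4991828311).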